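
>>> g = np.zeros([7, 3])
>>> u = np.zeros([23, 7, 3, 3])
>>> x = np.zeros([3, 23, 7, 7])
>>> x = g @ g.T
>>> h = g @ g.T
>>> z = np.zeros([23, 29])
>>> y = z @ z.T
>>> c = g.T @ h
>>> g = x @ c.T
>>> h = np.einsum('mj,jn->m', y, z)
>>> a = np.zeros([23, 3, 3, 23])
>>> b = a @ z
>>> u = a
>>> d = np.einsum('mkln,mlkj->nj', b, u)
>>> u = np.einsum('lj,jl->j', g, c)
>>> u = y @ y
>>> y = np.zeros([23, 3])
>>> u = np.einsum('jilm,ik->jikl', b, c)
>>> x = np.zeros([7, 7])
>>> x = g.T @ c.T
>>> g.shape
(7, 3)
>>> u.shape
(23, 3, 7, 3)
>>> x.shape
(3, 3)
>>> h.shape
(23,)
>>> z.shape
(23, 29)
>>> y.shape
(23, 3)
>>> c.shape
(3, 7)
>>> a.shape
(23, 3, 3, 23)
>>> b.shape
(23, 3, 3, 29)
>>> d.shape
(29, 23)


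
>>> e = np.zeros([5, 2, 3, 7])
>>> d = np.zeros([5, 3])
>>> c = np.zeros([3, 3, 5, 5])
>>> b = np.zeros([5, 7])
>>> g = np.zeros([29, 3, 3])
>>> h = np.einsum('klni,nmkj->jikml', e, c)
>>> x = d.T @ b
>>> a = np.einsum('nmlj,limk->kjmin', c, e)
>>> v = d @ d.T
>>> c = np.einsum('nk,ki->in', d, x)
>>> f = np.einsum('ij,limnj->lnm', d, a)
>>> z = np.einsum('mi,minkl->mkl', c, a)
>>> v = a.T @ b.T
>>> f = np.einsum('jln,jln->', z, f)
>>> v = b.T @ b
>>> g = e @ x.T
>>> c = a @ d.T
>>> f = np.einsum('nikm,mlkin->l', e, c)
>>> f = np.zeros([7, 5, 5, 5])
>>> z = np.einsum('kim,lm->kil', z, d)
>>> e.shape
(5, 2, 3, 7)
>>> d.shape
(5, 3)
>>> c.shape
(7, 5, 3, 2, 5)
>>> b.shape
(5, 7)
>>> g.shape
(5, 2, 3, 3)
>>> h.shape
(5, 7, 5, 3, 2)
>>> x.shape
(3, 7)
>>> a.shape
(7, 5, 3, 2, 3)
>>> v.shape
(7, 7)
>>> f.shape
(7, 5, 5, 5)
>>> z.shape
(7, 2, 5)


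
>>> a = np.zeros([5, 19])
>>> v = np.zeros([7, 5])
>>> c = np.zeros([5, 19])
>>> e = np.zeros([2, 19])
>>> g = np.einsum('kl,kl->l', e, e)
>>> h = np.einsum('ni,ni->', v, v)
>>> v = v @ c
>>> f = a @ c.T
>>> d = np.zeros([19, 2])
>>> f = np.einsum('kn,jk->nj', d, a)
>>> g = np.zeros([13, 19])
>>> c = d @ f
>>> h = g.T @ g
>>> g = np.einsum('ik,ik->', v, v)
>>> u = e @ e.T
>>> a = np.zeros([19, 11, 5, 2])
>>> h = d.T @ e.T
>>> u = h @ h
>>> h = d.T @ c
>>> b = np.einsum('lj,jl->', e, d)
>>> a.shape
(19, 11, 5, 2)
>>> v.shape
(7, 19)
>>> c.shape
(19, 5)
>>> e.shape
(2, 19)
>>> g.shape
()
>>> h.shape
(2, 5)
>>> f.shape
(2, 5)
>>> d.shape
(19, 2)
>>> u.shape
(2, 2)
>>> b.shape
()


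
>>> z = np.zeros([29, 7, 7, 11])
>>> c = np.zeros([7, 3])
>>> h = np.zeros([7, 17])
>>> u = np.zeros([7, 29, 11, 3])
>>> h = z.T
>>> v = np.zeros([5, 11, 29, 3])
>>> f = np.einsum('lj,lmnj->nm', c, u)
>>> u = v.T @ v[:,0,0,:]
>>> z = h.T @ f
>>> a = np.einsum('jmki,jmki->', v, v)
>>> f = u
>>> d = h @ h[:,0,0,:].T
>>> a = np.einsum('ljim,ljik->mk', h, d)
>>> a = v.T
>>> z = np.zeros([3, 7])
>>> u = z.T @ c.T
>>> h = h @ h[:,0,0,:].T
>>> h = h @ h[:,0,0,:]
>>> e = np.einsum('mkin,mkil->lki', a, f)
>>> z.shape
(3, 7)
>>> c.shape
(7, 3)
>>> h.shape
(11, 7, 7, 11)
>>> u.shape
(7, 7)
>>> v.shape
(5, 11, 29, 3)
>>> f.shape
(3, 29, 11, 3)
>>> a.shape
(3, 29, 11, 5)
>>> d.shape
(11, 7, 7, 11)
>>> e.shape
(3, 29, 11)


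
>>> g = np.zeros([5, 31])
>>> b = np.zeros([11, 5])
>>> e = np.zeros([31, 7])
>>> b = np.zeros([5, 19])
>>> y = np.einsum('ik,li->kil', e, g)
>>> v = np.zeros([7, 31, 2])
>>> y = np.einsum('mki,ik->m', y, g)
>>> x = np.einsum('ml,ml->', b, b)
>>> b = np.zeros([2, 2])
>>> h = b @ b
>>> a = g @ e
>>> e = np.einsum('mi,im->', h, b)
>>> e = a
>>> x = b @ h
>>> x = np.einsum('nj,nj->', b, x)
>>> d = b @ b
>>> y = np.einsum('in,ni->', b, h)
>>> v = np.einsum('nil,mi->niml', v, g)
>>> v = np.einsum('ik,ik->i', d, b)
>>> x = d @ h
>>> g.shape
(5, 31)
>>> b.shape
(2, 2)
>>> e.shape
(5, 7)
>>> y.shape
()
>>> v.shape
(2,)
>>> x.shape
(2, 2)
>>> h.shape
(2, 2)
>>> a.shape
(5, 7)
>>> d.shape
(2, 2)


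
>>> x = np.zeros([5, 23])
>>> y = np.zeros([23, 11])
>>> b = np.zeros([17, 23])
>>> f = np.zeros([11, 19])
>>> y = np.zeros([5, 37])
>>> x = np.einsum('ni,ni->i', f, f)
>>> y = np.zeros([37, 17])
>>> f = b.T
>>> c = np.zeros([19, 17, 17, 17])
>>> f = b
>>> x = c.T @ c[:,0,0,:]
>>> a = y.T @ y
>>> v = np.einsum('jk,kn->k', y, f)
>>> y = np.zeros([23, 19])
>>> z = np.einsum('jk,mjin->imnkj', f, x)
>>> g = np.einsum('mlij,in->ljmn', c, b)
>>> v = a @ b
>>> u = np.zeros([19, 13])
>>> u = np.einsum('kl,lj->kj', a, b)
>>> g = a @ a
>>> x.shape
(17, 17, 17, 17)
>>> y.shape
(23, 19)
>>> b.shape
(17, 23)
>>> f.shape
(17, 23)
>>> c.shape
(19, 17, 17, 17)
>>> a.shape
(17, 17)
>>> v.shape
(17, 23)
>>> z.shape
(17, 17, 17, 23, 17)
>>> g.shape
(17, 17)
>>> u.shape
(17, 23)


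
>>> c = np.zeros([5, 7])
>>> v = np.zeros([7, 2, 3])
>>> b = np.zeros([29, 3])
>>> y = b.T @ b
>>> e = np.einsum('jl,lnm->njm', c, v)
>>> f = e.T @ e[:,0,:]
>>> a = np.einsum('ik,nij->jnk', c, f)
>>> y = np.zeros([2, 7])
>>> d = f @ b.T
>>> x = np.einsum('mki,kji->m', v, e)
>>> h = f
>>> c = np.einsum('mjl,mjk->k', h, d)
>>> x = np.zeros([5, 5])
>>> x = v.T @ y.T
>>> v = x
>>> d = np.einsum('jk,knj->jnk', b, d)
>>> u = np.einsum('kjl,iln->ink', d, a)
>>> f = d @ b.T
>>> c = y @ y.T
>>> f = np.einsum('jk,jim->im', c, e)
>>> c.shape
(2, 2)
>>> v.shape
(3, 2, 2)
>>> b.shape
(29, 3)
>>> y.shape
(2, 7)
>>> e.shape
(2, 5, 3)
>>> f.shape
(5, 3)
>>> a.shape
(3, 3, 7)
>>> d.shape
(29, 5, 3)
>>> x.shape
(3, 2, 2)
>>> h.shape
(3, 5, 3)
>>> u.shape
(3, 7, 29)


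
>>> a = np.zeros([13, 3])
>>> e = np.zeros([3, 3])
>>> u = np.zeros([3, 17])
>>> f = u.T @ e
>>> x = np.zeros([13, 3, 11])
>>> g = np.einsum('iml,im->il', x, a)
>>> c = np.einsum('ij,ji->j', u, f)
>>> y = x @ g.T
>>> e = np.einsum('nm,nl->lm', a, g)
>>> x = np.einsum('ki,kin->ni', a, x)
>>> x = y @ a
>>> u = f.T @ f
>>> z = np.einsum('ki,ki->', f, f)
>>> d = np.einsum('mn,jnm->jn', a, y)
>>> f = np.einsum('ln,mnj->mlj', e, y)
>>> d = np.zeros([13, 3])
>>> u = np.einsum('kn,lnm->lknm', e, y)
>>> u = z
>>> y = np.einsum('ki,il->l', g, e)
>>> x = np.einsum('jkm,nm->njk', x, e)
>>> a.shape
(13, 3)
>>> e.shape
(11, 3)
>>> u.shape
()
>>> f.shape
(13, 11, 13)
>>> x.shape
(11, 13, 3)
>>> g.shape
(13, 11)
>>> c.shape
(17,)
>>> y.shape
(3,)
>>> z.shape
()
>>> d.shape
(13, 3)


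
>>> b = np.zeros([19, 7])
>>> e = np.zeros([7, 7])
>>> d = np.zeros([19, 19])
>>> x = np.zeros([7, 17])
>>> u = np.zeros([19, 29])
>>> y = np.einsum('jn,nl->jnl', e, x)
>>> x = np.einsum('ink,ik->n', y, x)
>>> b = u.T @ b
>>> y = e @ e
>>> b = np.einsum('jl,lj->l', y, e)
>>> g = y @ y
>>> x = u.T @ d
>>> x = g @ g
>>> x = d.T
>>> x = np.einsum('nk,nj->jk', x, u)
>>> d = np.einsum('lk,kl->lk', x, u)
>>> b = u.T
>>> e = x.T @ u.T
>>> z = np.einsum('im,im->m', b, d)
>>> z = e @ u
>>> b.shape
(29, 19)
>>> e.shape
(19, 19)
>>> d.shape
(29, 19)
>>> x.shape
(29, 19)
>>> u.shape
(19, 29)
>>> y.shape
(7, 7)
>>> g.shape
(7, 7)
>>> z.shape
(19, 29)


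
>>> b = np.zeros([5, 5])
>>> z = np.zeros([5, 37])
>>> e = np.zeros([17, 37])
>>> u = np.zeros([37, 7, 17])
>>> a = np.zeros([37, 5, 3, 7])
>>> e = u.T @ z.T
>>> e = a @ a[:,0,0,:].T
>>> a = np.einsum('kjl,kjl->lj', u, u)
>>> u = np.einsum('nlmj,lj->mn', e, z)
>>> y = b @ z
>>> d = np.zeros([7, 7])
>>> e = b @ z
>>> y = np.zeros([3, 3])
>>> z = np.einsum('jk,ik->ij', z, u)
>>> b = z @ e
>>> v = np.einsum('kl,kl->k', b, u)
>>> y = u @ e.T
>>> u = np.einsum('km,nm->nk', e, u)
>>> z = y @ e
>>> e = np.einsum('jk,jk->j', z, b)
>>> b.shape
(3, 37)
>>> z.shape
(3, 37)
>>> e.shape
(3,)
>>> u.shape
(3, 5)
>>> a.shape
(17, 7)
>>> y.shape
(3, 5)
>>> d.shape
(7, 7)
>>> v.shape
(3,)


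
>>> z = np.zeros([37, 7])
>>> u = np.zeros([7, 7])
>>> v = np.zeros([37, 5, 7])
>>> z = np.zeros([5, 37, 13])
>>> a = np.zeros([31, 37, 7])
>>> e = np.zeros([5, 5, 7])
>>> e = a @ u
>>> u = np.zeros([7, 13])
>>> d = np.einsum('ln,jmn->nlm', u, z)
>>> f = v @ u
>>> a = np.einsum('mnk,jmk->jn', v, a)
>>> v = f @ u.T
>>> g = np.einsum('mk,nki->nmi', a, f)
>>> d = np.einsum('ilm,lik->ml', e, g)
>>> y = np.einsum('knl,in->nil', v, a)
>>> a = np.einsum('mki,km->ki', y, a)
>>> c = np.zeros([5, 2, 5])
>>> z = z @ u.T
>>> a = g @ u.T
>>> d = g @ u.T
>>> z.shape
(5, 37, 7)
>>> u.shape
(7, 13)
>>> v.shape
(37, 5, 7)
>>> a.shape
(37, 31, 7)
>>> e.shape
(31, 37, 7)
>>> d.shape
(37, 31, 7)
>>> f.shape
(37, 5, 13)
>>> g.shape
(37, 31, 13)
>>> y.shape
(5, 31, 7)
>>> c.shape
(5, 2, 5)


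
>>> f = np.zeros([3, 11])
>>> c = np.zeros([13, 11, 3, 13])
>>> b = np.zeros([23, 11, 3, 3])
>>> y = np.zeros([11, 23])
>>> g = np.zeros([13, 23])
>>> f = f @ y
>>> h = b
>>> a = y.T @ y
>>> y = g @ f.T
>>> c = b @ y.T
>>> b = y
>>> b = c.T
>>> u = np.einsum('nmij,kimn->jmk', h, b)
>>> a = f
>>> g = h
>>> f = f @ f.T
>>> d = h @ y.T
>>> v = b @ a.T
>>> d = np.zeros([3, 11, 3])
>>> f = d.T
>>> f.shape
(3, 11, 3)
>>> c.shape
(23, 11, 3, 13)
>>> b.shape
(13, 3, 11, 23)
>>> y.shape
(13, 3)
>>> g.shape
(23, 11, 3, 3)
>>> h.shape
(23, 11, 3, 3)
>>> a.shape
(3, 23)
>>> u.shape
(3, 11, 13)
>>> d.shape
(3, 11, 3)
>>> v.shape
(13, 3, 11, 3)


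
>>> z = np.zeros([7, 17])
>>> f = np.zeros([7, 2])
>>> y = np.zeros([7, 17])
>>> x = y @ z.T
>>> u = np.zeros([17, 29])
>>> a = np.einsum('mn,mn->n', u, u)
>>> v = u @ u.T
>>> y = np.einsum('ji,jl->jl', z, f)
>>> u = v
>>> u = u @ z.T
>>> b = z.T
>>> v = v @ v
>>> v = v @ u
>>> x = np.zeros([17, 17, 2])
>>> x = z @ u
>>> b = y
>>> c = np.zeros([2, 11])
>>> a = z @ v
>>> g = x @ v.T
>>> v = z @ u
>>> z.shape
(7, 17)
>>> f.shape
(7, 2)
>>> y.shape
(7, 2)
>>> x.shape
(7, 7)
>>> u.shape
(17, 7)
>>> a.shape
(7, 7)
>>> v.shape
(7, 7)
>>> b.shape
(7, 2)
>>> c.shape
(2, 11)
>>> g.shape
(7, 17)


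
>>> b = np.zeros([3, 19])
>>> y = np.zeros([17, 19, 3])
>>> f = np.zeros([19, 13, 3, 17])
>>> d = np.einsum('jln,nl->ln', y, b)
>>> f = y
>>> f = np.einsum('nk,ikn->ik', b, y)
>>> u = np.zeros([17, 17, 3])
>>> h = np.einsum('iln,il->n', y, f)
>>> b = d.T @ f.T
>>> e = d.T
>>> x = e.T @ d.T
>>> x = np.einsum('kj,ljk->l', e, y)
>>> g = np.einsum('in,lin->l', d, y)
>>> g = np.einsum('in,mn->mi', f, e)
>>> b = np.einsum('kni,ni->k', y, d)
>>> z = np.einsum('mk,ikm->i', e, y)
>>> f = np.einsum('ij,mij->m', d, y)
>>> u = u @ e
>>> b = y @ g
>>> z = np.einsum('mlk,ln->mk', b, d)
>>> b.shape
(17, 19, 17)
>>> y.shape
(17, 19, 3)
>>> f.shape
(17,)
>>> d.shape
(19, 3)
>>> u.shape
(17, 17, 19)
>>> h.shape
(3,)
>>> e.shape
(3, 19)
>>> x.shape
(17,)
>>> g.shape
(3, 17)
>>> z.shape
(17, 17)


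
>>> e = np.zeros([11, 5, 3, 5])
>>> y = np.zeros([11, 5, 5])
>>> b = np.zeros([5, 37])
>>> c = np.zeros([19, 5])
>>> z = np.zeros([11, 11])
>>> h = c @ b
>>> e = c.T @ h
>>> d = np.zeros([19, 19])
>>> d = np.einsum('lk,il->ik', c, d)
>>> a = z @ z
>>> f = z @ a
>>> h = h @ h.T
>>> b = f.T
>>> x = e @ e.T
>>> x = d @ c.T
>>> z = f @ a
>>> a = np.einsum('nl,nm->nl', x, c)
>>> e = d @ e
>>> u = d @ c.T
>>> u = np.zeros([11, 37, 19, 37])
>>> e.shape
(19, 37)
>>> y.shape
(11, 5, 5)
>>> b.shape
(11, 11)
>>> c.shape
(19, 5)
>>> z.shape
(11, 11)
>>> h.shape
(19, 19)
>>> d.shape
(19, 5)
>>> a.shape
(19, 19)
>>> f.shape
(11, 11)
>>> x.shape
(19, 19)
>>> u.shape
(11, 37, 19, 37)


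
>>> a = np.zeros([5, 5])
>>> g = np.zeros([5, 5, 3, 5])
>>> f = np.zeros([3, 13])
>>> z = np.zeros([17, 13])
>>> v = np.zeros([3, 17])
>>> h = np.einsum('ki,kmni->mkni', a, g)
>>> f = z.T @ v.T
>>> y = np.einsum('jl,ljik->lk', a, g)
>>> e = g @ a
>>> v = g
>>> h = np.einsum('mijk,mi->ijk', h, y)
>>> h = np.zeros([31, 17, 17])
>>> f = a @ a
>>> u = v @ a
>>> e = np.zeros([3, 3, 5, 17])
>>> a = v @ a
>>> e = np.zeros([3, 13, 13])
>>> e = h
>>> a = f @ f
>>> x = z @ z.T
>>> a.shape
(5, 5)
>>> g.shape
(5, 5, 3, 5)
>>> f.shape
(5, 5)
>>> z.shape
(17, 13)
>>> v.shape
(5, 5, 3, 5)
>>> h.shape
(31, 17, 17)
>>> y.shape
(5, 5)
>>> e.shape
(31, 17, 17)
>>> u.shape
(5, 5, 3, 5)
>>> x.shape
(17, 17)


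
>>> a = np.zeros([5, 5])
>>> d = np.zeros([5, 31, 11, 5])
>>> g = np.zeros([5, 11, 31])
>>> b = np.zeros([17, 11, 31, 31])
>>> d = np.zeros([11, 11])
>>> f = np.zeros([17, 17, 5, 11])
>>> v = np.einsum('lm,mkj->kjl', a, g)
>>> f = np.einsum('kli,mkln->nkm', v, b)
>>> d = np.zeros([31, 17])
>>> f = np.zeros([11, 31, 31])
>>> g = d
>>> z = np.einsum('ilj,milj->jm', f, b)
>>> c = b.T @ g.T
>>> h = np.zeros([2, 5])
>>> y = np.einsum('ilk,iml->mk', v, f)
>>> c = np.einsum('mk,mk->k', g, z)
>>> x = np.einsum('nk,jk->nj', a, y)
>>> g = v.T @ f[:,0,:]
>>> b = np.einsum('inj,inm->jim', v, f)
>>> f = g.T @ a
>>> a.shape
(5, 5)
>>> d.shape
(31, 17)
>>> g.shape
(5, 31, 31)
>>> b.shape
(5, 11, 31)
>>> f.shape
(31, 31, 5)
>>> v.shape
(11, 31, 5)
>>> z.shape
(31, 17)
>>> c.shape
(17,)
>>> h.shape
(2, 5)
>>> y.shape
(31, 5)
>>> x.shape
(5, 31)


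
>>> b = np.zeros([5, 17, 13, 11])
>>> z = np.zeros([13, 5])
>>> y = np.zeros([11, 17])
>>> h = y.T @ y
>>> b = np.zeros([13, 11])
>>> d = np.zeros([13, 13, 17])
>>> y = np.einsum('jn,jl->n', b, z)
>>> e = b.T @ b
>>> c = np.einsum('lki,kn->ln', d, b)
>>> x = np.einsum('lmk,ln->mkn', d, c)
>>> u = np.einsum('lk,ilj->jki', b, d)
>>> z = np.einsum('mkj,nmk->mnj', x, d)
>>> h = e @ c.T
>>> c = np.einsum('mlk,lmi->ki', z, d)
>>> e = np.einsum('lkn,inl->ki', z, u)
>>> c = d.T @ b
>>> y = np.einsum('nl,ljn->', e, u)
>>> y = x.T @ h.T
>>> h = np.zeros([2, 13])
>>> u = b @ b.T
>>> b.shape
(13, 11)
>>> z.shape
(13, 13, 11)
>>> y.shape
(11, 17, 11)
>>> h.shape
(2, 13)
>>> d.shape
(13, 13, 17)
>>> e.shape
(13, 17)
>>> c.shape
(17, 13, 11)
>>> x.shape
(13, 17, 11)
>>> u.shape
(13, 13)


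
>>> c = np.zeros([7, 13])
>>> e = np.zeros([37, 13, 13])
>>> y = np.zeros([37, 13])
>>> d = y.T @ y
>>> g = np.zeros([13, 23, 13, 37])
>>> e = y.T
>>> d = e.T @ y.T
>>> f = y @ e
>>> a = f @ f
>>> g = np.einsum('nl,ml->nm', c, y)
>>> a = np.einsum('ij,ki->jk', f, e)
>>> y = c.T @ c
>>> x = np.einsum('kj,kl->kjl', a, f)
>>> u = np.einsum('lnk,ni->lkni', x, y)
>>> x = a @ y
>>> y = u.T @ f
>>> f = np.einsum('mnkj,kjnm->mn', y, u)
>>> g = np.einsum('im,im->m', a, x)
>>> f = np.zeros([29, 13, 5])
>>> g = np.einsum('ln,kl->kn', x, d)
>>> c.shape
(7, 13)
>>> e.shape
(13, 37)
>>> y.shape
(13, 13, 37, 37)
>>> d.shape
(37, 37)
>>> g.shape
(37, 13)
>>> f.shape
(29, 13, 5)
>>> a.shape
(37, 13)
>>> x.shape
(37, 13)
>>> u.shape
(37, 37, 13, 13)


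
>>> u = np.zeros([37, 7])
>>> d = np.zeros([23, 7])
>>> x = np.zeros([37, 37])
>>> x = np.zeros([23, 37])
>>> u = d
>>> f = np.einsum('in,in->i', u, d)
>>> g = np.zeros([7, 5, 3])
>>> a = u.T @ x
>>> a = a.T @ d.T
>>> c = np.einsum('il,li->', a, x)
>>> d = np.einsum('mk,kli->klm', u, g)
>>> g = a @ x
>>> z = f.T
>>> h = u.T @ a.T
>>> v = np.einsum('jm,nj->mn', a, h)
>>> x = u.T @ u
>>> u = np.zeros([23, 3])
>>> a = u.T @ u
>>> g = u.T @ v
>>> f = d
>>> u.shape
(23, 3)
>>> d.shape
(7, 5, 23)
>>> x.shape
(7, 7)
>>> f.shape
(7, 5, 23)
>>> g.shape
(3, 7)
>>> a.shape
(3, 3)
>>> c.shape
()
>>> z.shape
(23,)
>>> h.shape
(7, 37)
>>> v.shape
(23, 7)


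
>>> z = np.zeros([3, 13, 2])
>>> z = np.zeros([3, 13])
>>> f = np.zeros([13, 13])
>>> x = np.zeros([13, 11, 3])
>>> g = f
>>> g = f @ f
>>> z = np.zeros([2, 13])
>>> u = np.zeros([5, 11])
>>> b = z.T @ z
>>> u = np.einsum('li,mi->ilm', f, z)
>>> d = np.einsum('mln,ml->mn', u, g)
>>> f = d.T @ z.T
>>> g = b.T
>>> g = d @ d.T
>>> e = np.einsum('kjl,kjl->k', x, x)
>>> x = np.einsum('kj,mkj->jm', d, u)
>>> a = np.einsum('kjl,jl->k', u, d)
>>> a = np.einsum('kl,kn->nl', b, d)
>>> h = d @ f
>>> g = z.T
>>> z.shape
(2, 13)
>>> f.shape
(2, 2)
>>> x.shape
(2, 13)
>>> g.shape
(13, 2)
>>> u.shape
(13, 13, 2)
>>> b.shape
(13, 13)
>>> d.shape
(13, 2)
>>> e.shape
(13,)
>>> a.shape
(2, 13)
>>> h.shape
(13, 2)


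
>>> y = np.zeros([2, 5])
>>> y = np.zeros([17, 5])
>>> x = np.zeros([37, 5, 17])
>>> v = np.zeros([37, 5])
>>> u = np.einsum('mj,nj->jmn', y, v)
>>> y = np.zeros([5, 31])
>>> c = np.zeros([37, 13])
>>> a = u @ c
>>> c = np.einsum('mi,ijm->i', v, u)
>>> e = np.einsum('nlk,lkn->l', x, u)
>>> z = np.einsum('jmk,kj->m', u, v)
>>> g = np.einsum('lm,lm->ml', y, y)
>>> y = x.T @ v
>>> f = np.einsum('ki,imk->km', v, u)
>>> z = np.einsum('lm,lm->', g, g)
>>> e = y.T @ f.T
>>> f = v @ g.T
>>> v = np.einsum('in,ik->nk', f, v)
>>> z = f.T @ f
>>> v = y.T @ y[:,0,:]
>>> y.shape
(17, 5, 5)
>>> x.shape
(37, 5, 17)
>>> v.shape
(5, 5, 5)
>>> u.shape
(5, 17, 37)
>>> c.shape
(5,)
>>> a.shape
(5, 17, 13)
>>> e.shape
(5, 5, 37)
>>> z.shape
(31, 31)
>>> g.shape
(31, 5)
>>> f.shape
(37, 31)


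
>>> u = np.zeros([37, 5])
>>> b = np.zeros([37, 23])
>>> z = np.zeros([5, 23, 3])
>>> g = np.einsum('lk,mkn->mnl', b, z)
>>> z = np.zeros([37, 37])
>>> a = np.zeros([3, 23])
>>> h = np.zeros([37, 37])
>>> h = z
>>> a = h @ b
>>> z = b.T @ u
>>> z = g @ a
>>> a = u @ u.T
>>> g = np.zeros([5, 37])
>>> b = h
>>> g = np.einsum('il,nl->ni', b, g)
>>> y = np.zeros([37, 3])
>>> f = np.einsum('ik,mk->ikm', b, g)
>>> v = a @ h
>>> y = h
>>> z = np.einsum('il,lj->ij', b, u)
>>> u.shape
(37, 5)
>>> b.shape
(37, 37)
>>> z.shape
(37, 5)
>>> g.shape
(5, 37)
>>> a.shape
(37, 37)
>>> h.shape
(37, 37)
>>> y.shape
(37, 37)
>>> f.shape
(37, 37, 5)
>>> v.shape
(37, 37)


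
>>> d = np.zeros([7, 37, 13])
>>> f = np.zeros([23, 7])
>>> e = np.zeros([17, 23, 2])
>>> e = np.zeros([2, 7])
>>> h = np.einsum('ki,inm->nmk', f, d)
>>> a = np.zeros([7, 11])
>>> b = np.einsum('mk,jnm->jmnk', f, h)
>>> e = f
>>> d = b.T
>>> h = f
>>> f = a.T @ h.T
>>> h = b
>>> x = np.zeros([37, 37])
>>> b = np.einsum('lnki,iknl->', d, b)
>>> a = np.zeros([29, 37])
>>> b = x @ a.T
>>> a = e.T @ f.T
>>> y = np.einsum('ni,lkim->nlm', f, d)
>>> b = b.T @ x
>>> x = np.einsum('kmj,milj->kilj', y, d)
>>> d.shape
(7, 13, 23, 37)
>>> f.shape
(11, 23)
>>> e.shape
(23, 7)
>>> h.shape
(37, 23, 13, 7)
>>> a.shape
(7, 11)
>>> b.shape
(29, 37)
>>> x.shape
(11, 13, 23, 37)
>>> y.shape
(11, 7, 37)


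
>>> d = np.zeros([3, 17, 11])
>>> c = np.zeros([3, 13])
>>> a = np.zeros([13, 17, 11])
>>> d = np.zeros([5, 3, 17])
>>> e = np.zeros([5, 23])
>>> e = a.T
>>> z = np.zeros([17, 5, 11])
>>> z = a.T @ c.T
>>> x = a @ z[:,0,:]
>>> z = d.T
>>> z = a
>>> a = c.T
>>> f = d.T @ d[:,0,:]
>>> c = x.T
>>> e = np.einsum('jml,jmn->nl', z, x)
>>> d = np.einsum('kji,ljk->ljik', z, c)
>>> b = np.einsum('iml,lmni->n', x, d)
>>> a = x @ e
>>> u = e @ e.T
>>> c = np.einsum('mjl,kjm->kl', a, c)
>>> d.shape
(3, 17, 11, 13)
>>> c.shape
(3, 11)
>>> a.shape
(13, 17, 11)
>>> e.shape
(3, 11)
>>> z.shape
(13, 17, 11)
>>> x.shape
(13, 17, 3)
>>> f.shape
(17, 3, 17)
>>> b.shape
(11,)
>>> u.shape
(3, 3)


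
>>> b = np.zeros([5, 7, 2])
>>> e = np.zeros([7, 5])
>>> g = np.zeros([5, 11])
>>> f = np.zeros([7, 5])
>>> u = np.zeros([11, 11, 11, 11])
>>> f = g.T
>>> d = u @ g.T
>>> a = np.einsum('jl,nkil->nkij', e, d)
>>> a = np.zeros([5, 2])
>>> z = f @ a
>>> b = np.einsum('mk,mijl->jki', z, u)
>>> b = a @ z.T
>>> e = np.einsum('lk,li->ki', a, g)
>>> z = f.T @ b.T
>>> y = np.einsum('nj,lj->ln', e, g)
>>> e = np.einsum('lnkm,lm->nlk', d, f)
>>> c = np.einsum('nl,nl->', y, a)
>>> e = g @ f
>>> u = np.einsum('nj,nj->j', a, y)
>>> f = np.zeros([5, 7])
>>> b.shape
(5, 11)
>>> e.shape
(5, 5)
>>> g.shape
(5, 11)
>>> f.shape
(5, 7)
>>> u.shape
(2,)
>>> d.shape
(11, 11, 11, 5)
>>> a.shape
(5, 2)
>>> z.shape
(5, 5)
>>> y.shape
(5, 2)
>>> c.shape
()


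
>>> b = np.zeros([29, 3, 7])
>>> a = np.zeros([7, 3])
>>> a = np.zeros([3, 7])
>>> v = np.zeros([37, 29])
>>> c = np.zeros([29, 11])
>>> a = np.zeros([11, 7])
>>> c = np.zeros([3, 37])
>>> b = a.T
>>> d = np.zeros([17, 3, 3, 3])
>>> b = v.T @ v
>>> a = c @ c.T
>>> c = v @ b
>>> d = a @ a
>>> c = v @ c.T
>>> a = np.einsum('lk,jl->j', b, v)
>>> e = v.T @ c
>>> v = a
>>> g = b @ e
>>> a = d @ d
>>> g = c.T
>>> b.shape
(29, 29)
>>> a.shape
(3, 3)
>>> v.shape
(37,)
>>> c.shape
(37, 37)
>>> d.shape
(3, 3)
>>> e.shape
(29, 37)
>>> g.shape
(37, 37)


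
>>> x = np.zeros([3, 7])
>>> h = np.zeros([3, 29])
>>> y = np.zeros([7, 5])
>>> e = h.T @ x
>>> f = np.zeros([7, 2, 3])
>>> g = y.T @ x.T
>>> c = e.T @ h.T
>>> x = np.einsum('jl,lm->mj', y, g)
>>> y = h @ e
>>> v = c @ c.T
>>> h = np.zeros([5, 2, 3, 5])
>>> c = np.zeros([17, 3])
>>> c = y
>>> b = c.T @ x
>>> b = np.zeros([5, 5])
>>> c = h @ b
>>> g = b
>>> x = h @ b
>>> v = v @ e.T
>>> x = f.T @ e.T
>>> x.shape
(3, 2, 29)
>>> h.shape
(5, 2, 3, 5)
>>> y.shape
(3, 7)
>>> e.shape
(29, 7)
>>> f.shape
(7, 2, 3)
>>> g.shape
(5, 5)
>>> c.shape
(5, 2, 3, 5)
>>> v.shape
(7, 29)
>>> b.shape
(5, 5)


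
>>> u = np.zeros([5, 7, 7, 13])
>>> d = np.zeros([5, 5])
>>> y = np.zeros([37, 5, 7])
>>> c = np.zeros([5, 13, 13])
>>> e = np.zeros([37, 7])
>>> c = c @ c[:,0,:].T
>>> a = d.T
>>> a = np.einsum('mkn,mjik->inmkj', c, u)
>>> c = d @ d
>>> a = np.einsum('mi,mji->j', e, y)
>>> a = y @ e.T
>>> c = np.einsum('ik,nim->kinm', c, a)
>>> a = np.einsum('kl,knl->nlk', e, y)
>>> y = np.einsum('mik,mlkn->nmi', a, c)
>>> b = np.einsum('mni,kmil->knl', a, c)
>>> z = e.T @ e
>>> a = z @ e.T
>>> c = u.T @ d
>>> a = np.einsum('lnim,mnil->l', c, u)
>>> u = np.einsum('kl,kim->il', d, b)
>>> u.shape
(7, 5)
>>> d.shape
(5, 5)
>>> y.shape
(37, 5, 7)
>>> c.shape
(13, 7, 7, 5)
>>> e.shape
(37, 7)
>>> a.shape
(13,)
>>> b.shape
(5, 7, 37)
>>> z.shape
(7, 7)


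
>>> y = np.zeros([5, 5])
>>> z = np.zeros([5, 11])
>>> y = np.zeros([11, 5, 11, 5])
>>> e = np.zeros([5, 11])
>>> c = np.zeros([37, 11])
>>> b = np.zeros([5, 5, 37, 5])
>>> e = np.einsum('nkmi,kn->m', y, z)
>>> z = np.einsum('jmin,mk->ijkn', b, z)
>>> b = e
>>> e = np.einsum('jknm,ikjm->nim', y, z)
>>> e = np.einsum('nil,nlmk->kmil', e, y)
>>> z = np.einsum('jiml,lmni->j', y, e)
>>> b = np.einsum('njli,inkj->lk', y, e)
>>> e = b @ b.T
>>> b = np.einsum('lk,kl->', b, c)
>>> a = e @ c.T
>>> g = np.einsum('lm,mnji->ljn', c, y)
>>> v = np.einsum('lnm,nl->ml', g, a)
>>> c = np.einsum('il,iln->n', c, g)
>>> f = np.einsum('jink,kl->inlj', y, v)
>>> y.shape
(11, 5, 11, 5)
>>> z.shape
(11,)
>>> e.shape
(11, 11)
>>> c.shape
(5,)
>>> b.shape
()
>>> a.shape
(11, 37)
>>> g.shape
(37, 11, 5)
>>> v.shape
(5, 37)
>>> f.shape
(5, 11, 37, 11)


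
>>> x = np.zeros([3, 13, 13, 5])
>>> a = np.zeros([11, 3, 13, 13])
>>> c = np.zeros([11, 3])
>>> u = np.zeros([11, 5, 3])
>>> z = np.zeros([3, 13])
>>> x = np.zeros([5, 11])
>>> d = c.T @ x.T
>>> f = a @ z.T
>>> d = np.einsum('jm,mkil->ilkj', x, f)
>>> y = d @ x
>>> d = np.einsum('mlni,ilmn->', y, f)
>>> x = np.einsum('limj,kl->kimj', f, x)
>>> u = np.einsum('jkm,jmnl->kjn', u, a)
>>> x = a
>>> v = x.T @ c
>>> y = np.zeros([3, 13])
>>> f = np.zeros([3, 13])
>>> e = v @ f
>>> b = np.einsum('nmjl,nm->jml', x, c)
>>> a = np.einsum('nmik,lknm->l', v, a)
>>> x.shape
(11, 3, 13, 13)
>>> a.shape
(11,)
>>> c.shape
(11, 3)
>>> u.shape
(5, 11, 13)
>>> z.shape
(3, 13)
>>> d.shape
()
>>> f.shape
(3, 13)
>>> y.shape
(3, 13)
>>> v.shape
(13, 13, 3, 3)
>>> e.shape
(13, 13, 3, 13)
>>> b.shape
(13, 3, 13)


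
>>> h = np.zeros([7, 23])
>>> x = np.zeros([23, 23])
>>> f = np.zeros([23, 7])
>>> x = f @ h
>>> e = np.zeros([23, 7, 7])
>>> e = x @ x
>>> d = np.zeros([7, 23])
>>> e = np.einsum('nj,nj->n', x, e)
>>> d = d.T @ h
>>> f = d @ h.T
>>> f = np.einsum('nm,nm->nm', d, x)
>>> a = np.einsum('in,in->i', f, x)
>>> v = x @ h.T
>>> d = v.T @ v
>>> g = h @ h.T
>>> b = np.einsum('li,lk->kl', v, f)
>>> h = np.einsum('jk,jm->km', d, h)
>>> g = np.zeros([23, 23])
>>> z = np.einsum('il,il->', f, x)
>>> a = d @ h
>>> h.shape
(7, 23)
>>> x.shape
(23, 23)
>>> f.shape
(23, 23)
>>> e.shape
(23,)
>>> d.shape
(7, 7)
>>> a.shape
(7, 23)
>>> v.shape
(23, 7)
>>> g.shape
(23, 23)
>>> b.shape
(23, 23)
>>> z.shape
()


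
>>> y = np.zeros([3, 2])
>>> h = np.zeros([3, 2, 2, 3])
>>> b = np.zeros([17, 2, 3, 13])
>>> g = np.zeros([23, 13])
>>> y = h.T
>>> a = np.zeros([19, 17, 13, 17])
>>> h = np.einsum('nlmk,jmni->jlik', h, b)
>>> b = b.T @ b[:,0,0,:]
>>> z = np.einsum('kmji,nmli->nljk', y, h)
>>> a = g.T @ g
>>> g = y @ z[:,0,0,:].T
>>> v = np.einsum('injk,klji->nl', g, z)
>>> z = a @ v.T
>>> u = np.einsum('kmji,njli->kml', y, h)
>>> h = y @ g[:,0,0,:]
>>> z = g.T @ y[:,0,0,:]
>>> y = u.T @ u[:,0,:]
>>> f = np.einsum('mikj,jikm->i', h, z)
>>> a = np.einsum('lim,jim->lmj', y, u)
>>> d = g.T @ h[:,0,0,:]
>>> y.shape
(13, 2, 13)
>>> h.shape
(3, 2, 2, 17)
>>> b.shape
(13, 3, 2, 13)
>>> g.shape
(3, 2, 2, 17)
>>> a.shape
(13, 13, 3)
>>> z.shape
(17, 2, 2, 3)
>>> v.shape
(2, 13)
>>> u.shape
(3, 2, 13)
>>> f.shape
(2,)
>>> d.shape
(17, 2, 2, 17)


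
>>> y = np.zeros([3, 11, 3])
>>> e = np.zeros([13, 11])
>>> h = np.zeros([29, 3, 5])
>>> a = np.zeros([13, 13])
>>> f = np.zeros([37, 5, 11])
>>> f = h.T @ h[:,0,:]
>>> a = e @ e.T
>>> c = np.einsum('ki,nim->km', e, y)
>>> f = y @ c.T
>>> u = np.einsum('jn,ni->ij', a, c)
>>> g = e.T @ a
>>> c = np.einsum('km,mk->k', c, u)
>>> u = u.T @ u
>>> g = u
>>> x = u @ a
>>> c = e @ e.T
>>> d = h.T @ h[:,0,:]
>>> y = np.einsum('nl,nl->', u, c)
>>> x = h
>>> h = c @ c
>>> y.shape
()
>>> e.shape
(13, 11)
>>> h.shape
(13, 13)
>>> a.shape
(13, 13)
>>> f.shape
(3, 11, 13)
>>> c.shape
(13, 13)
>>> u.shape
(13, 13)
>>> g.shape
(13, 13)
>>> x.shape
(29, 3, 5)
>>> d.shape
(5, 3, 5)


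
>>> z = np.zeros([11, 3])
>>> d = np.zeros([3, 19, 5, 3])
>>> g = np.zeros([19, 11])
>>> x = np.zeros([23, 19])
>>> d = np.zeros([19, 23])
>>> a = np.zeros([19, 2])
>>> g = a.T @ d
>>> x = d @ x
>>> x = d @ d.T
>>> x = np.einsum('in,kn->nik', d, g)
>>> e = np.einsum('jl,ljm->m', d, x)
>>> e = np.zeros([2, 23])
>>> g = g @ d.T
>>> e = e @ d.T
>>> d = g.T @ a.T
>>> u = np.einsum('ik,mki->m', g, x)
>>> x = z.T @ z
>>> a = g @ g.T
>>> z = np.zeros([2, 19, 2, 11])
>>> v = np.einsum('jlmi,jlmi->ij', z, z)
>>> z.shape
(2, 19, 2, 11)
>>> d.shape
(19, 19)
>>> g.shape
(2, 19)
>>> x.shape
(3, 3)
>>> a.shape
(2, 2)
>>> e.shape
(2, 19)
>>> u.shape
(23,)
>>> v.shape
(11, 2)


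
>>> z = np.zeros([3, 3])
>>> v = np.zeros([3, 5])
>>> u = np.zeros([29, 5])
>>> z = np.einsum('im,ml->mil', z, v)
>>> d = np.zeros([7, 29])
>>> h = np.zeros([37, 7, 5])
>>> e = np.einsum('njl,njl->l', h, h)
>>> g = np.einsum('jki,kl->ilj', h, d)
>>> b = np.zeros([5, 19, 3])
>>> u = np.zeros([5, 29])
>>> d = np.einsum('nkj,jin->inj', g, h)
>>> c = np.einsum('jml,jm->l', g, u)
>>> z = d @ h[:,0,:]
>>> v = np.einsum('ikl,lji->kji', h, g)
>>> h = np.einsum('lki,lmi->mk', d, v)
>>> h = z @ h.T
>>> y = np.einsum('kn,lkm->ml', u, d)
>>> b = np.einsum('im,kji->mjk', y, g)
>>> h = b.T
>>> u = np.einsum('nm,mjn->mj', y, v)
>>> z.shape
(7, 5, 5)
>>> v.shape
(7, 29, 37)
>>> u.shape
(7, 29)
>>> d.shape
(7, 5, 37)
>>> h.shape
(5, 29, 7)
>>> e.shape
(5,)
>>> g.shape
(5, 29, 37)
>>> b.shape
(7, 29, 5)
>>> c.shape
(37,)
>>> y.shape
(37, 7)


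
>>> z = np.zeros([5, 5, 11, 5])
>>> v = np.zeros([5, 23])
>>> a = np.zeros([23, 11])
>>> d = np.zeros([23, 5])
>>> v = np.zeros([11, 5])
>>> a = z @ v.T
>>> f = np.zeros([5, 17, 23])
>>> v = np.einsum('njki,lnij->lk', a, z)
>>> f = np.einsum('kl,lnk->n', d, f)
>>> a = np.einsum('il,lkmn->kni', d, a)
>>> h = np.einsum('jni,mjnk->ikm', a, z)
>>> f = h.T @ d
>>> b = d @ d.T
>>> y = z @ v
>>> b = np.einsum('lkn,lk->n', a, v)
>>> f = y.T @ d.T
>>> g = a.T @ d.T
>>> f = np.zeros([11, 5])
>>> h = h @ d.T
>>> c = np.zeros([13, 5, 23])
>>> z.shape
(5, 5, 11, 5)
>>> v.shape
(5, 11)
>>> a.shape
(5, 11, 23)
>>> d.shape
(23, 5)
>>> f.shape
(11, 5)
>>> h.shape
(23, 5, 23)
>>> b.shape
(23,)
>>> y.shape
(5, 5, 11, 11)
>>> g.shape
(23, 11, 23)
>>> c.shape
(13, 5, 23)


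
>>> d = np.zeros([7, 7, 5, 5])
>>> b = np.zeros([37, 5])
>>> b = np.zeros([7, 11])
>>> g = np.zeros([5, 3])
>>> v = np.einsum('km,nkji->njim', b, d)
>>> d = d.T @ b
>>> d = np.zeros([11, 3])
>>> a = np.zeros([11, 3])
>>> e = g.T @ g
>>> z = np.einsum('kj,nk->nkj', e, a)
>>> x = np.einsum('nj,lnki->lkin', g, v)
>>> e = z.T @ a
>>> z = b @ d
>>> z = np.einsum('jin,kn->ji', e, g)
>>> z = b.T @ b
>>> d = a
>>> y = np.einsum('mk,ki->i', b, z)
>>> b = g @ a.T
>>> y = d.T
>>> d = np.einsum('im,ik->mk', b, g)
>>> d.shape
(11, 3)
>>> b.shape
(5, 11)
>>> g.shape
(5, 3)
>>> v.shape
(7, 5, 5, 11)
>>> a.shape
(11, 3)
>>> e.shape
(3, 3, 3)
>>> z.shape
(11, 11)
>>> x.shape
(7, 5, 11, 5)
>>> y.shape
(3, 11)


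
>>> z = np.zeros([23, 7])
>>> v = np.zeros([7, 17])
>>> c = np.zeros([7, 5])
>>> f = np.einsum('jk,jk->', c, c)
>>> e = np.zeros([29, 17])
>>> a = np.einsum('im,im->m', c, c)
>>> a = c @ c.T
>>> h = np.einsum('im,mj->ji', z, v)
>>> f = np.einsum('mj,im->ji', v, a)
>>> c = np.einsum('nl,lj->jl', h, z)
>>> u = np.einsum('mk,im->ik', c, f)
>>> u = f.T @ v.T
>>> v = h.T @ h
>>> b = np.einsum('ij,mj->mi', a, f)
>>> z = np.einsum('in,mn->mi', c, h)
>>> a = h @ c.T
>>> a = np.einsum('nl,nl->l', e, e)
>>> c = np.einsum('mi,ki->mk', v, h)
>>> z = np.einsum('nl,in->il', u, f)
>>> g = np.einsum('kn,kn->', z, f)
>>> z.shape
(17, 7)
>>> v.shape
(23, 23)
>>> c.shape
(23, 17)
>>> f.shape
(17, 7)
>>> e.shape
(29, 17)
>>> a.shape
(17,)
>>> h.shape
(17, 23)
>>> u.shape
(7, 7)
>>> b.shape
(17, 7)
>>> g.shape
()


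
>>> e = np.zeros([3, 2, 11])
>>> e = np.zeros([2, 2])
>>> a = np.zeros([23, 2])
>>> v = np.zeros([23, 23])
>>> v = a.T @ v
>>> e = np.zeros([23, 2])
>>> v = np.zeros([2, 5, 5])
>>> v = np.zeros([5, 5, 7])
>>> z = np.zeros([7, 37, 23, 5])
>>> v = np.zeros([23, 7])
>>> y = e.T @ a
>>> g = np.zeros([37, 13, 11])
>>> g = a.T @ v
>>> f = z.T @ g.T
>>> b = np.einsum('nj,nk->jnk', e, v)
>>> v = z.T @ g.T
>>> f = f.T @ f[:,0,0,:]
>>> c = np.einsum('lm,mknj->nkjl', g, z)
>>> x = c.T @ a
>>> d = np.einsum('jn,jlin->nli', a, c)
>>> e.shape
(23, 2)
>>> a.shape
(23, 2)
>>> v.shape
(5, 23, 37, 2)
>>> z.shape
(7, 37, 23, 5)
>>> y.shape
(2, 2)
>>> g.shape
(2, 7)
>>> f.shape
(2, 37, 23, 2)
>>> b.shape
(2, 23, 7)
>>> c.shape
(23, 37, 5, 2)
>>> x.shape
(2, 5, 37, 2)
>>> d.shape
(2, 37, 5)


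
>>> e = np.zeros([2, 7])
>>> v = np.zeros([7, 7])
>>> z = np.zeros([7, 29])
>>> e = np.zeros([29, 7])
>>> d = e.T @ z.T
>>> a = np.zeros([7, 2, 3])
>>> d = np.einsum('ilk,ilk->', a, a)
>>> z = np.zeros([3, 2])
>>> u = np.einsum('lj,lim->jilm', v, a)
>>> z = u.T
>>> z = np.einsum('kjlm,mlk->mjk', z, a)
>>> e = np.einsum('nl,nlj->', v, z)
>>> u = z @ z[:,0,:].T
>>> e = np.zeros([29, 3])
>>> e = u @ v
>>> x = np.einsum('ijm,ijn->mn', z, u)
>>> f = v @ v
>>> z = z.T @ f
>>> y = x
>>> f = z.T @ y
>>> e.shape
(7, 7, 7)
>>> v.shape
(7, 7)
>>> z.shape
(3, 7, 7)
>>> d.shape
()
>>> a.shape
(7, 2, 3)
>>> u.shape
(7, 7, 7)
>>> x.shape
(3, 7)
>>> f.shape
(7, 7, 7)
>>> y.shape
(3, 7)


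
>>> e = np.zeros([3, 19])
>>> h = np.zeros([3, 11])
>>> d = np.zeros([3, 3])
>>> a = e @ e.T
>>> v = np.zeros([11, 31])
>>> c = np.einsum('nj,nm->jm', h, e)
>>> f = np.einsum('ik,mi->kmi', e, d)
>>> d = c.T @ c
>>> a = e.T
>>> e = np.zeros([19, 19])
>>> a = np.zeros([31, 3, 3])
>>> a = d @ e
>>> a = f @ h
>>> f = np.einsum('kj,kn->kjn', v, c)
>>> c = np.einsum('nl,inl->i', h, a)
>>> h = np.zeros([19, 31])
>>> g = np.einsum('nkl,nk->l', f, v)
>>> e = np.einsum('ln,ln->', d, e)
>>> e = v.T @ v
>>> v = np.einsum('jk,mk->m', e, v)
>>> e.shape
(31, 31)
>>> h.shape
(19, 31)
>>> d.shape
(19, 19)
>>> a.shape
(19, 3, 11)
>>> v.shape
(11,)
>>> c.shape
(19,)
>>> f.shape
(11, 31, 19)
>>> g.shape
(19,)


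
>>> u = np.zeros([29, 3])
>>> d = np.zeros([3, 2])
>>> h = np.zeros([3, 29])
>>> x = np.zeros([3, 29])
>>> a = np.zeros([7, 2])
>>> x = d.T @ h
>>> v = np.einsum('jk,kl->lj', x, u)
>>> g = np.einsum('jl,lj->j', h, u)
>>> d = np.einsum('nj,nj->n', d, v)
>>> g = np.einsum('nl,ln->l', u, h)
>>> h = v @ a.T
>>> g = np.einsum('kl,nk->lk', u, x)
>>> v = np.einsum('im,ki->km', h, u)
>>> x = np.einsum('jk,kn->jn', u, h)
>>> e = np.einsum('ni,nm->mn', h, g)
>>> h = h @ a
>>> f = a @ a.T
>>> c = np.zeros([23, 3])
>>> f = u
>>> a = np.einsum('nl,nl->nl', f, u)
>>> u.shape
(29, 3)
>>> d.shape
(3,)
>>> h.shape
(3, 2)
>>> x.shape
(29, 7)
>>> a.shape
(29, 3)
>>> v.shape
(29, 7)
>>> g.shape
(3, 29)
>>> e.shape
(29, 3)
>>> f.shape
(29, 3)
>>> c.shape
(23, 3)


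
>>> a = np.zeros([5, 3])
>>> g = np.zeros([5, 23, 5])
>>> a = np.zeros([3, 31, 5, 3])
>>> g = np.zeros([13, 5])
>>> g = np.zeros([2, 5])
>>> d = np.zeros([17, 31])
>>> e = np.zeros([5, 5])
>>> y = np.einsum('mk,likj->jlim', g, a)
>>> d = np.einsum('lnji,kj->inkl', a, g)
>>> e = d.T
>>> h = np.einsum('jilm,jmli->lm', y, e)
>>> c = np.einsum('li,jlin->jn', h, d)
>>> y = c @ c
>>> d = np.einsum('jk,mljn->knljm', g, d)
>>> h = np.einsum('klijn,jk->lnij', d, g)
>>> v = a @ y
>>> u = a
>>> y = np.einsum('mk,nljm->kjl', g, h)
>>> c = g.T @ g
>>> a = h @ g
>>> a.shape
(3, 3, 31, 5)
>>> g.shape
(2, 5)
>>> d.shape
(5, 3, 31, 2, 3)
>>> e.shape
(3, 2, 31, 3)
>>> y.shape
(5, 31, 3)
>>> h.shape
(3, 3, 31, 2)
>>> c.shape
(5, 5)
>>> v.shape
(3, 31, 5, 3)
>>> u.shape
(3, 31, 5, 3)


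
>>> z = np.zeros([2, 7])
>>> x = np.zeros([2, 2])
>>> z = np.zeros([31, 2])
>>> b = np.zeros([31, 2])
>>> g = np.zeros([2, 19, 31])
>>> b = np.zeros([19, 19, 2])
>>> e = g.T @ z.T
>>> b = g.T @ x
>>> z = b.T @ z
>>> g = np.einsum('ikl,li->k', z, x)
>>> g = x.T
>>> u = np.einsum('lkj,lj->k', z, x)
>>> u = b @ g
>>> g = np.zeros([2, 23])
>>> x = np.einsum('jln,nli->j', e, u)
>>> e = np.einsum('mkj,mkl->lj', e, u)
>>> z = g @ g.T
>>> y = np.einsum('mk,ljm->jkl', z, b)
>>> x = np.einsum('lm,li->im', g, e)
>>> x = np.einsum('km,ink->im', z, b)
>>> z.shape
(2, 2)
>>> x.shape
(31, 2)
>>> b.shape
(31, 19, 2)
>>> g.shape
(2, 23)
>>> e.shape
(2, 31)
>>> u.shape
(31, 19, 2)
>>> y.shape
(19, 2, 31)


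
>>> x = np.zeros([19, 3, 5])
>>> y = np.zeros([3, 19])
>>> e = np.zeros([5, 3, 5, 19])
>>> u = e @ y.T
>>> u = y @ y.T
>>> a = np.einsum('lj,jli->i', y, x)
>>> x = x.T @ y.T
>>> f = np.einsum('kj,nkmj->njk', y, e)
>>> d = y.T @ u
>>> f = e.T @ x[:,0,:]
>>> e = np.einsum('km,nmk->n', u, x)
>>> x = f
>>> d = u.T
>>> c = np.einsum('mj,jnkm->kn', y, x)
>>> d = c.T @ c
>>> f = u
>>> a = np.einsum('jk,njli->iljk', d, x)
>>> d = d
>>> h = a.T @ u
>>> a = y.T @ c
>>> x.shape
(19, 5, 3, 3)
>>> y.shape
(3, 19)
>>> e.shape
(5,)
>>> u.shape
(3, 3)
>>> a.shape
(19, 5)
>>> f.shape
(3, 3)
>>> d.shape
(5, 5)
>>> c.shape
(3, 5)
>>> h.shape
(5, 5, 3, 3)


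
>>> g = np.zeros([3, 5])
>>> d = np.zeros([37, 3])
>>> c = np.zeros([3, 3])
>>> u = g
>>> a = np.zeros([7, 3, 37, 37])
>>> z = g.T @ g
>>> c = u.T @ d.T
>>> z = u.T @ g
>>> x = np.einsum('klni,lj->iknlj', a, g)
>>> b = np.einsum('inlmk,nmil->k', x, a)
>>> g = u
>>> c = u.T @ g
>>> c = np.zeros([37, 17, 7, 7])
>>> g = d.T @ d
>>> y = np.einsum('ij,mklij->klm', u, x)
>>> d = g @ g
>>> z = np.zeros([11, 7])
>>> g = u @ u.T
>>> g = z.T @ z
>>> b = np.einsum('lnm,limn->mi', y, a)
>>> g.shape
(7, 7)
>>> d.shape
(3, 3)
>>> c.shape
(37, 17, 7, 7)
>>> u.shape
(3, 5)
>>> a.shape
(7, 3, 37, 37)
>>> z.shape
(11, 7)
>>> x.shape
(37, 7, 37, 3, 5)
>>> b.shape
(37, 3)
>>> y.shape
(7, 37, 37)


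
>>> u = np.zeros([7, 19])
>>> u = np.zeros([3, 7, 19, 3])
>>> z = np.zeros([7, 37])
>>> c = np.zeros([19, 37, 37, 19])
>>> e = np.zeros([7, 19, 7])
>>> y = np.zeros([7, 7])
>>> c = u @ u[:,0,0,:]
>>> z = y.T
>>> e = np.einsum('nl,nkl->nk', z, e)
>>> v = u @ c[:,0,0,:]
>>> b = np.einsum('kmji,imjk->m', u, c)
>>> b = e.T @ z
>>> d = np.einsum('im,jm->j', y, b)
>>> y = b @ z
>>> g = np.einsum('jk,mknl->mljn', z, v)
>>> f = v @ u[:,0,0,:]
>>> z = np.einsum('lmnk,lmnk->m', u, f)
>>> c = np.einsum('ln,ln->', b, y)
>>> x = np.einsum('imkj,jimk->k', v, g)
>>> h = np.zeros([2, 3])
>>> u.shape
(3, 7, 19, 3)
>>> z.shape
(7,)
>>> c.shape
()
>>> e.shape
(7, 19)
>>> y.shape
(19, 7)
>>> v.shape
(3, 7, 19, 3)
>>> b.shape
(19, 7)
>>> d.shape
(19,)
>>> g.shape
(3, 3, 7, 19)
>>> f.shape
(3, 7, 19, 3)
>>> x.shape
(19,)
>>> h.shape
(2, 3)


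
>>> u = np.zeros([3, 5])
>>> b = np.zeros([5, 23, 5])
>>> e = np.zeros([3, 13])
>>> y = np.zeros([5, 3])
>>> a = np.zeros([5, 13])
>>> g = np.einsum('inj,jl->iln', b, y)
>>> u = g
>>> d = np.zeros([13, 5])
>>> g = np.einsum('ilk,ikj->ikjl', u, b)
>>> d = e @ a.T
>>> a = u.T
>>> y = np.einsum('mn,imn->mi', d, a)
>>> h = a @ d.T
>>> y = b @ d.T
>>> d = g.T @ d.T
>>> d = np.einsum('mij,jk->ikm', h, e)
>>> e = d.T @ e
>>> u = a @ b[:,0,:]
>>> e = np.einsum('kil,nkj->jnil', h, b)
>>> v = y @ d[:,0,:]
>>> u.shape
(23, 3, 5)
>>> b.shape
(5, 23, 5)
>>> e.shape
(5, 5, 3, 3)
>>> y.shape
(5, 23, 3)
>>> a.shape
(23, 3, 5)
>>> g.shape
(5, 23, 5, 3)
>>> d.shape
(3, 13, 23)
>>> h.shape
(23, 3, 3)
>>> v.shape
(5, 23, 23)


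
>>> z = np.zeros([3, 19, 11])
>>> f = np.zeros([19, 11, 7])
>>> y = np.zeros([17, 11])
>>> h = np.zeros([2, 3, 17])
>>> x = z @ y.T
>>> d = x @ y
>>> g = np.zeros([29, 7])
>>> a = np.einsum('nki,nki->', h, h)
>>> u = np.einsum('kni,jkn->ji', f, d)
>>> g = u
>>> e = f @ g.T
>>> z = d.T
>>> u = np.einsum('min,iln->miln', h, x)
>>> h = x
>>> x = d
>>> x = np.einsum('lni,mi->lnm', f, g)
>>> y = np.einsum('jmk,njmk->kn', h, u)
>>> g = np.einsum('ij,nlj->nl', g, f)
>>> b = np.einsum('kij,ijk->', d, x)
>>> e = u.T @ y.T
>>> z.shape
(11, 19, 3)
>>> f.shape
(19, 11, 7)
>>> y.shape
(17, 2)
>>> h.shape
(3, 19, 17)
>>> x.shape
(19, 11, 3)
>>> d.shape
(3, 19, 11)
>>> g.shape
(19, 11)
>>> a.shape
()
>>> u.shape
(2, 3, 19, 17)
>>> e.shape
(17, 19, 3, 17)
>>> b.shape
()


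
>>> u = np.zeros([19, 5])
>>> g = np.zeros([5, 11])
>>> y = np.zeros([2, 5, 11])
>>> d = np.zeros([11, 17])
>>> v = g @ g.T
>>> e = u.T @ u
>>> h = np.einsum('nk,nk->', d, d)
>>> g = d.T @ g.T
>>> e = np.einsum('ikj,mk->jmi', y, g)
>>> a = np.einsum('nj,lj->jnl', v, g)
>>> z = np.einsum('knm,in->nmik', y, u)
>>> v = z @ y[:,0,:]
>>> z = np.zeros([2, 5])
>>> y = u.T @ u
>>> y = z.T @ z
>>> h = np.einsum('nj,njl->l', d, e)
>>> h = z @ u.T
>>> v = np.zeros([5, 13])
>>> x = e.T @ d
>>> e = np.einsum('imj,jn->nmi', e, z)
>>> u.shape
(19, 5)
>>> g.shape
(17, 5)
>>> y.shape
(5, 5)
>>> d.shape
(11, 17)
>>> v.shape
(5, 13)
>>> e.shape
(5, 17, 11)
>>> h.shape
(2, 19)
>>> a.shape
(5, 5, 17)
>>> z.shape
(2, 5)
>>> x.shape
(2, 17, 17)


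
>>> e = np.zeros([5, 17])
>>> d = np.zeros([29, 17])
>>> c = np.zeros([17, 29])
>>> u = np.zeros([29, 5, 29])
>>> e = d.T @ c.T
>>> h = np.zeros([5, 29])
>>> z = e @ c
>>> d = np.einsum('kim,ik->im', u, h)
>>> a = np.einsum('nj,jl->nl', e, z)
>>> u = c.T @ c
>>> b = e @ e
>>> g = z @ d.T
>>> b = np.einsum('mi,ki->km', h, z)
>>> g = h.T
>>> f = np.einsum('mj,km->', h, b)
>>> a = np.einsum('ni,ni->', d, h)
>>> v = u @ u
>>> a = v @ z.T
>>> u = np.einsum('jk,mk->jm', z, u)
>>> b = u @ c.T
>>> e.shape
(17, 17)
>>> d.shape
(5, 29)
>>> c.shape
(17, 29)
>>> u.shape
(17, 29)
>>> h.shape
(5, 29)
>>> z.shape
(17, 29)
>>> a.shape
(29, 17)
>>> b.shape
(17, 17)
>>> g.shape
(29, 5)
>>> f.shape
()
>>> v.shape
(29, 29)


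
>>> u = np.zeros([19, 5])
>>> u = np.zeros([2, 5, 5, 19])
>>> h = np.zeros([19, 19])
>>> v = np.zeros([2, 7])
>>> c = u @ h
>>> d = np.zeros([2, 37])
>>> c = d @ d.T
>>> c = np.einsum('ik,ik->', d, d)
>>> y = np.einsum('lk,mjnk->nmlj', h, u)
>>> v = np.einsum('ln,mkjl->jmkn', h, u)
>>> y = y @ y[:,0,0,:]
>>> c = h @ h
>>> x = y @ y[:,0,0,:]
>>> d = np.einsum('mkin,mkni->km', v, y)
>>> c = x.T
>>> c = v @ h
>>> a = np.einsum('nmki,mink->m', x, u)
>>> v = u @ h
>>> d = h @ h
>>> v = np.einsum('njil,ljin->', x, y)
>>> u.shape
(2, 5, 5, 19)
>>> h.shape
(19, 19)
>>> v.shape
()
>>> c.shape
(5, 2, 5, 19)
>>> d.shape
(19, 19)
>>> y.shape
(5, 2, 19, 5)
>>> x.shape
(5, 2, 19, 5)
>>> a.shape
(2,)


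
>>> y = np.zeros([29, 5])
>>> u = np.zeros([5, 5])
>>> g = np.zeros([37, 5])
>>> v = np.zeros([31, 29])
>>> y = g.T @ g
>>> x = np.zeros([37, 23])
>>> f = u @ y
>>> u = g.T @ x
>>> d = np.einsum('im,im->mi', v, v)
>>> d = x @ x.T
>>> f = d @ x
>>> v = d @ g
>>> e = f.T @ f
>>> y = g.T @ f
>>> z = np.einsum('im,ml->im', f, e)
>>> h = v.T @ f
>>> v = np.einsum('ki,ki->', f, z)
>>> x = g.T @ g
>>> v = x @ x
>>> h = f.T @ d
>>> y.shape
(5, 23)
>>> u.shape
(5, 23)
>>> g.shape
(37, 5)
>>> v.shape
(5, 5)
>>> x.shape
(5, 5)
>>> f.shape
(37, 23)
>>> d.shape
(37, 37)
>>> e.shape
(23, 23)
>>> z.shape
(37, 23)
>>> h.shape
(23, 37)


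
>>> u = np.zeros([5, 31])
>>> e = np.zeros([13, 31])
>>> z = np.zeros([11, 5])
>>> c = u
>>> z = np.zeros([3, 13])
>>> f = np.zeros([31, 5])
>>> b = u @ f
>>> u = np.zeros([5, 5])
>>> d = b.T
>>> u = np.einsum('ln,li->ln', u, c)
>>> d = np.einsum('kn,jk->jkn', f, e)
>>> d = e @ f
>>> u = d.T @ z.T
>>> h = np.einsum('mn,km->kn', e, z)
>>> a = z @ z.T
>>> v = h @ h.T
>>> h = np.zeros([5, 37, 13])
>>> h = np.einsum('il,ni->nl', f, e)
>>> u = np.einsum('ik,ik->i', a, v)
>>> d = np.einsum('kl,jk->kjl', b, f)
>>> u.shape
(3,)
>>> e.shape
(13, 31)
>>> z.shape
(3, 13)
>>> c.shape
(5, 31)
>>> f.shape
(31, 5)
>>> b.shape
(5, 5)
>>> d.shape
(5, 31, 5)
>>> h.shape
(13, 5)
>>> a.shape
(3, 3)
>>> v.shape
(3, 3)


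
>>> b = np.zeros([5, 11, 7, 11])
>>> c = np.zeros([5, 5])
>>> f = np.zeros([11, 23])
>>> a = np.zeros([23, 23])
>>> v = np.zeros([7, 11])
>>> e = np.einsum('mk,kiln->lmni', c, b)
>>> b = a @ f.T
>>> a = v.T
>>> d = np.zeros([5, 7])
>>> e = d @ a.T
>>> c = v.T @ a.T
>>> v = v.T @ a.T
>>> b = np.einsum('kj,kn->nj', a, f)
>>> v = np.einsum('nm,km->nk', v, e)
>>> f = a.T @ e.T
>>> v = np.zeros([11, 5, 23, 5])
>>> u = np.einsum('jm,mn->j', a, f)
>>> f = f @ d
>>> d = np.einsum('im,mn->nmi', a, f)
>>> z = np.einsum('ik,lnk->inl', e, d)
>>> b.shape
(23, 7)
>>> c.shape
(11, 11)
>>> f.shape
(7, 7)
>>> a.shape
(11, 7)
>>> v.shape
(11, 5, 23, 5)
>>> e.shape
(5, 11)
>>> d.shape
(7, 7, 11)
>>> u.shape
(11,)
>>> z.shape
(5, 7, 7)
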